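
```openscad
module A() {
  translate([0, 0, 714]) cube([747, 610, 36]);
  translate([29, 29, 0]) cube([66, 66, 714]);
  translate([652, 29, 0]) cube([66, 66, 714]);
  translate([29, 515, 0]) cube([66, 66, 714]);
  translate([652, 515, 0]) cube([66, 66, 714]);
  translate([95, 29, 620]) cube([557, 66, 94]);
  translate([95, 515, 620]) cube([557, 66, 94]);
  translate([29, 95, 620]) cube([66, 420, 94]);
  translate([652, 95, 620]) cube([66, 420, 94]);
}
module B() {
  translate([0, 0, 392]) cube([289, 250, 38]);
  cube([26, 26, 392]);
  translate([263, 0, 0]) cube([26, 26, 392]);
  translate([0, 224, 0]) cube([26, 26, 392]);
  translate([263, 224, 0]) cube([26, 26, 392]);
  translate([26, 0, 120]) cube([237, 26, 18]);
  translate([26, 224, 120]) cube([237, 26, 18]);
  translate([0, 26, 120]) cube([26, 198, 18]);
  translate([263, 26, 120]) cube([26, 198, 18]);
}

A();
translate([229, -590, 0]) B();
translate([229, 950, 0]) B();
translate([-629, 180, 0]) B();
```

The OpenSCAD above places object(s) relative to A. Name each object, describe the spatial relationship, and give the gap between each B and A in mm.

A is a table. B is a stool. Three stools sit around the table at the −y, +y, −x sides. The gap between each stool and the table is 340 mm.

Each stool's nearest face is 340 mm from the table's bounding box.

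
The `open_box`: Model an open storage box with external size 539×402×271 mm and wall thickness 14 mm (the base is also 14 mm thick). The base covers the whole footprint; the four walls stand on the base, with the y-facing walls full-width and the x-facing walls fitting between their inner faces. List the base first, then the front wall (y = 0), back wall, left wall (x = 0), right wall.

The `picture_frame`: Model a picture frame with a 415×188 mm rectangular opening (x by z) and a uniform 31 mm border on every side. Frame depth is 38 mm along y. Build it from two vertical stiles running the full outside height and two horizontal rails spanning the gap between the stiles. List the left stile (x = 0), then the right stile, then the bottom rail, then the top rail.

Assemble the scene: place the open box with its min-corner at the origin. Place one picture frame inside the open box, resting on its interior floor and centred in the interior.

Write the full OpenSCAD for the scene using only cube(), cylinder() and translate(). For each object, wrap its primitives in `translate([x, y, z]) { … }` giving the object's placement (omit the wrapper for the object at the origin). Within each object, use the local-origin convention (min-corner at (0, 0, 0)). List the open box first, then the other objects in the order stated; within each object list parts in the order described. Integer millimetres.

cube([539, 402, 14]);
translate([0, 0, 14]) cube([539, 14, 257]);
translate([0, 388, 14]) cube([539, 14, 257]);
translate([0, 14, 14]) cube([14, 374, 257]);
translate([525, 14, 14]) cube([14, 374, 257]);
translate([31, 182, 14]) {
  cube([31, 38, 250]);
  translate([446, 0, 0]) cube([31, 38, 250]);
  translate([31, 0, 0]) cube([415, 38, 31]);
  translate([31, 0, 219]) cube([415, 38, 31]);
}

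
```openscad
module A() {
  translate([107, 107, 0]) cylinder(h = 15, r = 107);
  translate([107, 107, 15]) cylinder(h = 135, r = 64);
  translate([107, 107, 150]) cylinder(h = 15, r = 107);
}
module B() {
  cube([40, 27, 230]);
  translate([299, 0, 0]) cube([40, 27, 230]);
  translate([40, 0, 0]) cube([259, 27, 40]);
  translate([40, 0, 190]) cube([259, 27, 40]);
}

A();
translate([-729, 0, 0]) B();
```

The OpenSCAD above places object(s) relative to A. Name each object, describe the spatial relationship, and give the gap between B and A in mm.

A is a spool. B is a picture frame. The picture frame is on the floor beside the spool on its −x side. The gap between the picture frame and the spool is 390 mm.

The picture frame's nearest face is 390 mm from the spool's −x face.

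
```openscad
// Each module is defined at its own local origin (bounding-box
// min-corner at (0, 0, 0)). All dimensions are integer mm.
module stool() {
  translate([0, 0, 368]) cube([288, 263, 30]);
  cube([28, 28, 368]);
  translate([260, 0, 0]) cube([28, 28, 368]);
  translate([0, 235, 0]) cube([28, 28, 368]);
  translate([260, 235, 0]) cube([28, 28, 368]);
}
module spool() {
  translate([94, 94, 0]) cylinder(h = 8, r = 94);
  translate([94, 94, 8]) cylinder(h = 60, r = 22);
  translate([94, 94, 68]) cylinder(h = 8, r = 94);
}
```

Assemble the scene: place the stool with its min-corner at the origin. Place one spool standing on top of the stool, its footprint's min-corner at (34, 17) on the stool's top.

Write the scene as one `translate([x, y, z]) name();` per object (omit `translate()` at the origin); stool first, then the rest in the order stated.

stool();
translate([34, 17, 398]) spool();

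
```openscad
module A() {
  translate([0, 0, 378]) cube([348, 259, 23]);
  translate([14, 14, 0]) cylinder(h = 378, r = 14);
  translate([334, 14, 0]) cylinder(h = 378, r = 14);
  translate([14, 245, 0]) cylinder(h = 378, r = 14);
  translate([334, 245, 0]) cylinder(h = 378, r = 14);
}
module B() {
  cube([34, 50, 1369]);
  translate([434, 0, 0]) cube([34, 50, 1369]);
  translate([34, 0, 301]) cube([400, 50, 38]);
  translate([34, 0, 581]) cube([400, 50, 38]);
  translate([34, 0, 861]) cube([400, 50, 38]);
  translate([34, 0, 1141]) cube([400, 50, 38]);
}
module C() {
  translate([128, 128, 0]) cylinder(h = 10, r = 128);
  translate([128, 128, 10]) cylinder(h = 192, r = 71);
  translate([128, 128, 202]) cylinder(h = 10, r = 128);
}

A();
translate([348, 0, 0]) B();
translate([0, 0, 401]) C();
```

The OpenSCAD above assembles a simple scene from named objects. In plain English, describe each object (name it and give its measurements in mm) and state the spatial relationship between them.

A is a simple wooden stool: a rectangular seat 348 mm (x) by 259 mm (y), 23 mm thick, top face at z = 401 mm, on four round legs, each 28 mm in diameter. The legs rest on z = 0, each leg's axis is inset half a diameter from the nearest pair of seat edges (so the leg's bounding box is flush with the corner).

B is a wooden ladder with two side rails of 34×50 mm section and 1369 mm height, set 468 mm apart overall. Between them run 4 rectangular rungs (50 mm deep, 38 mm thick), front faces flush with the rails' −y face. The bottom of the first rung is 301 mm above the floor and each subsequent rung is 280 mm higher than the one below.

C is a spool: two coaxial disc flanges of radius 128 mm and thickness 10 mm, joined by a core cylinder of radius 71 mm and height 192 mm. The lower flange rests on z = 0 and the three cylinders share a vertical axis.

The ladder is against the stool's +x side, with their −y faces flush. The spool is on top of the stool.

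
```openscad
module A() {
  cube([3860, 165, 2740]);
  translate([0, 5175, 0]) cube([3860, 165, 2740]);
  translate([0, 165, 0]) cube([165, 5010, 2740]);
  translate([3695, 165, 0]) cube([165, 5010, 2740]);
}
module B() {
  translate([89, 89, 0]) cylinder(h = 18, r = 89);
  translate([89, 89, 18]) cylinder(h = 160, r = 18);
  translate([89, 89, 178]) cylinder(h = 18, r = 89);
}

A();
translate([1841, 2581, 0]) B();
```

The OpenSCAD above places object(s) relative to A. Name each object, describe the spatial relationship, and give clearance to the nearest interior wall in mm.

A is a house frame. B is a spool. The spool sits inside the house frame, centred. The clearance to the nearest interior wall is 1676 mm.

Clearances: x = 1676, y = 2416; minimum 1676 mm.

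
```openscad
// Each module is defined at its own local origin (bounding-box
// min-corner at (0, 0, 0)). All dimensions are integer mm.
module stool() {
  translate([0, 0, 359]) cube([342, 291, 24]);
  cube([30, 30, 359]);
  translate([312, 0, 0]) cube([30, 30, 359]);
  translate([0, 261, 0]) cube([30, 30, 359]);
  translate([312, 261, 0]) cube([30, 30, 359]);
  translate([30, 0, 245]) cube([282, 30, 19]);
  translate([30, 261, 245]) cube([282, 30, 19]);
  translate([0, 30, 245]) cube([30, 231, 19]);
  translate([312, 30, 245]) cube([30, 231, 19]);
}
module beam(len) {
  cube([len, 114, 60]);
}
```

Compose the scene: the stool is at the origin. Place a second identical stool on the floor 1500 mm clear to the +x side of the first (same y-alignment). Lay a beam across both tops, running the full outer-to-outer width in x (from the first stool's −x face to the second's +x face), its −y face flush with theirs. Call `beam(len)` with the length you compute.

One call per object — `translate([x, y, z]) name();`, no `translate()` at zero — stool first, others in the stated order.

stool();
translate([1842, 0, 0]) stool();
translate([0, 0, 383]) beam(2184);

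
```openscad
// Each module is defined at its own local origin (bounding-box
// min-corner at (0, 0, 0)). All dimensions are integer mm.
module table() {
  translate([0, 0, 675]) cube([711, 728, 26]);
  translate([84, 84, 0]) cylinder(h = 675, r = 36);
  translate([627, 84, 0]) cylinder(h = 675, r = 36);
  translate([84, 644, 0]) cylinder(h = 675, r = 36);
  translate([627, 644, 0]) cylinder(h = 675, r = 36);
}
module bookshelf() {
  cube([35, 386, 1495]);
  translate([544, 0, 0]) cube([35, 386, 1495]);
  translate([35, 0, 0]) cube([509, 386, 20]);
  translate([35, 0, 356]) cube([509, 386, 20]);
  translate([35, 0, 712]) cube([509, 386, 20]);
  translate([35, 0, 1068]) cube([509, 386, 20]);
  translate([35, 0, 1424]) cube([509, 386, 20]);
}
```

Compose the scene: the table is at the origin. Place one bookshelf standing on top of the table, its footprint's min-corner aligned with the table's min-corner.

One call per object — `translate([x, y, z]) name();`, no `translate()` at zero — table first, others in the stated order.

table();
translate([0, 0, 701]) bookshelf();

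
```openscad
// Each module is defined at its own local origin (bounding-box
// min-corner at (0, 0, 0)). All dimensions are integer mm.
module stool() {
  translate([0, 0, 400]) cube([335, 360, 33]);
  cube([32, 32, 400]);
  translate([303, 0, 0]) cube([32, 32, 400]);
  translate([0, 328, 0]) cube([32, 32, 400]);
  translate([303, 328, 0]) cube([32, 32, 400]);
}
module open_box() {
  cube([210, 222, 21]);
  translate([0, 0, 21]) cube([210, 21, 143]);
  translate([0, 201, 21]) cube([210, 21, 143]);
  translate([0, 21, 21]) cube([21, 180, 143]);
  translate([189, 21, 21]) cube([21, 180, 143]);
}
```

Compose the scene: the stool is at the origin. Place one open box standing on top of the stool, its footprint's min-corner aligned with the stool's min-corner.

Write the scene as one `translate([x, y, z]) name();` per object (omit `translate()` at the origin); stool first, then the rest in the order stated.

stool();
translate([0, 0, 433]) open_box();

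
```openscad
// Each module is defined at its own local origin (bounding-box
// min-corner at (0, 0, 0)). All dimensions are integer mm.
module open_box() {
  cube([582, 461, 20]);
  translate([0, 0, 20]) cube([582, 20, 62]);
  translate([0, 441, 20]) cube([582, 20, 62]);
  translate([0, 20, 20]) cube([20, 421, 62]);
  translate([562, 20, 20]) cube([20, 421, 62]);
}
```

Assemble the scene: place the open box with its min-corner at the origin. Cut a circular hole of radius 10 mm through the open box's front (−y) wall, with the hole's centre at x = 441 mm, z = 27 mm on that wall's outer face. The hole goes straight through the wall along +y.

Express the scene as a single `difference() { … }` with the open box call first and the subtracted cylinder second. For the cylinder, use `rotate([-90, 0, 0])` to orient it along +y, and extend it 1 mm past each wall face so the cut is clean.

difference() {
  open_box();
  translate([441, -1, 27]) rotate([-90, 0, 0]) cylinder(h = 22, r = 10);
}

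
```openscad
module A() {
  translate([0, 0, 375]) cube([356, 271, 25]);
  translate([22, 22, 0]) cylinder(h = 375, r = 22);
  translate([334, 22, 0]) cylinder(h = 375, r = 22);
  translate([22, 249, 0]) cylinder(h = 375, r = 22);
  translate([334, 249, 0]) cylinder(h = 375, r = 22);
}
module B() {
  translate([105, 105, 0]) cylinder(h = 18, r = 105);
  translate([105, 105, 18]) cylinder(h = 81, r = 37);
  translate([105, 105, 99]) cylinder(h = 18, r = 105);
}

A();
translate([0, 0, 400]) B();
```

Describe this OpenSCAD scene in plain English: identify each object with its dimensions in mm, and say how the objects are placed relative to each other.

A is a four-legged stool. The seat is 356×271 mm, 25 mm thick, top at z = 400 mm. It stands on four round legs, each 44 mm in diameter, from z = 0 to the seat underside, each leg's axis is inset half a diameter from the nearest pair of seat edges (so the leg's bounding box is flush with the corner).

B is a spool: two coaxial disc flanges of radius 105 mm and thickness 18 mm, joined by a core cylinder of radius 37 mm and height 81 mm. The lower flange rests on z = 0 and the three cylinders share a vertical axis.

The spool is on top of the stool.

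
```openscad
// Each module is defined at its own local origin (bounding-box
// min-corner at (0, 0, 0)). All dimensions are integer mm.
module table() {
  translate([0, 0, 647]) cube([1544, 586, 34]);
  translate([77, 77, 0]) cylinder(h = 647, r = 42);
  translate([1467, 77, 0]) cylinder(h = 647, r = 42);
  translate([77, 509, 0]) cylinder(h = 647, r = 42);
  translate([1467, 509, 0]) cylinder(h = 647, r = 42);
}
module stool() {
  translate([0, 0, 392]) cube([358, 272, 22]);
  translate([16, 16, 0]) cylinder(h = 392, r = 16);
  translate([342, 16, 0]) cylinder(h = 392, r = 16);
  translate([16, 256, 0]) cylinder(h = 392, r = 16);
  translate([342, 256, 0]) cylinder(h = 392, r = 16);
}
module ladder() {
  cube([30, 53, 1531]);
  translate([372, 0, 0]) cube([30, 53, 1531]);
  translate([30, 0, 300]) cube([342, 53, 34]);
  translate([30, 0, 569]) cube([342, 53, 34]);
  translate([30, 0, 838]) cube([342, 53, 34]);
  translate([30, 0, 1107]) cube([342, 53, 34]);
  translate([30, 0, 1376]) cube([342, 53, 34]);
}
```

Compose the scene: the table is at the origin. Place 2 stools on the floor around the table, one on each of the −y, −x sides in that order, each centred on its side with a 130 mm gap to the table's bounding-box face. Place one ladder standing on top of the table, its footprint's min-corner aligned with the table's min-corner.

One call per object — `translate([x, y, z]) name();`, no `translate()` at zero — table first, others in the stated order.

table();
translate([593, -402, 0]) stool();
translate([-488, 157, 0]) stool();
translate([0, 0, 681]) ladder();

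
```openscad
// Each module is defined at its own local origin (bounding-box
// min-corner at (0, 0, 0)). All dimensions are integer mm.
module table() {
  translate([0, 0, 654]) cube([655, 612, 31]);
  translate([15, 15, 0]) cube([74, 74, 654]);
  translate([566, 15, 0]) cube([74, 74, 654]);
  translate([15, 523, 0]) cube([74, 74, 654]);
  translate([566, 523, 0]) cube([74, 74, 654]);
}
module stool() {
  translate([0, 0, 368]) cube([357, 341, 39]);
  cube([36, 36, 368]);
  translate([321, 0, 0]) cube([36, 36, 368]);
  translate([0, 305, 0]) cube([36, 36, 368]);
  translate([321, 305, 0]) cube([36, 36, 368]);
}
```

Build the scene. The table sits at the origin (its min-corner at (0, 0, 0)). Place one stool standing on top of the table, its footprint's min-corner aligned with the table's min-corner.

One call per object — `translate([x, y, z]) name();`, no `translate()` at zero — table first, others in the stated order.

table();
translate([0, 0, 685]) stool();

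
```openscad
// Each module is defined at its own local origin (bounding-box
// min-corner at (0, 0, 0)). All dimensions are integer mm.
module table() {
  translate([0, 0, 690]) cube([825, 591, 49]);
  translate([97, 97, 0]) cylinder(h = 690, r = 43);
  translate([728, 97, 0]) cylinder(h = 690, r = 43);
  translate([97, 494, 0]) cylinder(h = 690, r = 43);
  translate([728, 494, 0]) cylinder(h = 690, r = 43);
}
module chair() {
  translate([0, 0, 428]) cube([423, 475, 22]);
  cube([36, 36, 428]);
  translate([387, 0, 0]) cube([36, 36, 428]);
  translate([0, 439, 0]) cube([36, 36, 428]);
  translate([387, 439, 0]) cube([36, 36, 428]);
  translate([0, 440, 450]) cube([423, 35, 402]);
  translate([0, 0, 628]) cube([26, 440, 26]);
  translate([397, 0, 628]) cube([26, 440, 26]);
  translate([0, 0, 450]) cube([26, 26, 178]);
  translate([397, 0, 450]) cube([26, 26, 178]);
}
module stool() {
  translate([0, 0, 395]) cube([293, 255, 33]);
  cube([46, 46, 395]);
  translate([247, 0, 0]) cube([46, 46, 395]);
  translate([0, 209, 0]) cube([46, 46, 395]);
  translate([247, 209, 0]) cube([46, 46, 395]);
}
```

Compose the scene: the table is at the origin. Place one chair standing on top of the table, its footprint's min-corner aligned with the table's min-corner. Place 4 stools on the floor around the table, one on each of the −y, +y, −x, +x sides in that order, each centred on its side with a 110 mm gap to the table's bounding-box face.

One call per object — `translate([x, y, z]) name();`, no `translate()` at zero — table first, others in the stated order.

table();
translate([0, 0, 739]) chair();
translate([266, -365, 0]) stool();
translate([266, 701, 0]) stool();
translate([-403, 168, 0]) stool();
translate([935, 168, 0]) stool();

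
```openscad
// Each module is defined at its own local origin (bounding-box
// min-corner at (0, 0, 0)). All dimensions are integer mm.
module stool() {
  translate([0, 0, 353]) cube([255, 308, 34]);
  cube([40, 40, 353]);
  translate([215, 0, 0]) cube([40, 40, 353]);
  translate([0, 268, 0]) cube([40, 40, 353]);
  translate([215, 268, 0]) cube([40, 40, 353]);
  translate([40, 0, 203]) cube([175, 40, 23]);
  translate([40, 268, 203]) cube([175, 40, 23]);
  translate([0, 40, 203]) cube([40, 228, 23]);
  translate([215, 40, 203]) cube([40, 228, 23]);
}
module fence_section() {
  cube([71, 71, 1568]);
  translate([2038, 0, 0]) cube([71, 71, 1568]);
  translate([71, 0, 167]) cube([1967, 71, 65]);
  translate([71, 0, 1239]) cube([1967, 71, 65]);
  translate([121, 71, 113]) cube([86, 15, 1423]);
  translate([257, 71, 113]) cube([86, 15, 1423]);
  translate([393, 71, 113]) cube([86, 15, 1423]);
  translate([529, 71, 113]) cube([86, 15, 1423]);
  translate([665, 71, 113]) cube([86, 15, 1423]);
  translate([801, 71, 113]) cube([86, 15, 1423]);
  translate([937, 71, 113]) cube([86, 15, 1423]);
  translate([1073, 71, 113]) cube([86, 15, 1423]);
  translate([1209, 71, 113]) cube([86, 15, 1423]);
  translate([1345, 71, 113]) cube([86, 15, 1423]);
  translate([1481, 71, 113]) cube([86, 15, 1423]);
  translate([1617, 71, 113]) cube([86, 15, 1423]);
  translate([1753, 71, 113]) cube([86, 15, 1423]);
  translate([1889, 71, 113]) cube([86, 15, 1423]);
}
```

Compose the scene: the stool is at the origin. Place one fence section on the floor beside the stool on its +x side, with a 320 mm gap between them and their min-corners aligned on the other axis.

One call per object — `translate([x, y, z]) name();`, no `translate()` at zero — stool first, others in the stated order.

stool();
translate([575, 0, 0]) fence_section();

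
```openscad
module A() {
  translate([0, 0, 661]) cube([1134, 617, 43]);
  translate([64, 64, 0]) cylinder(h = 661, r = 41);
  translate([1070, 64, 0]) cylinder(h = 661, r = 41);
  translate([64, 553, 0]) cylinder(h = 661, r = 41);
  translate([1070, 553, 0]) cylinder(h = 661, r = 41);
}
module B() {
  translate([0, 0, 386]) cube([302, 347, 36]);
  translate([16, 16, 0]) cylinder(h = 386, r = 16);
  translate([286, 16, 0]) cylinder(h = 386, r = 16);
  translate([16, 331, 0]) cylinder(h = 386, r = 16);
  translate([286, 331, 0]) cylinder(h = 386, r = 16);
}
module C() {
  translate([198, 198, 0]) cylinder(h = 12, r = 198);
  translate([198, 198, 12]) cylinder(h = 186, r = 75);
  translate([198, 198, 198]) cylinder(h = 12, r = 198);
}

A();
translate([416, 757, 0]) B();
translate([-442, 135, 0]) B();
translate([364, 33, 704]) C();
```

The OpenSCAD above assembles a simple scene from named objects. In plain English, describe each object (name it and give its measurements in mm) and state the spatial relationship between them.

A is a table: top 1134 mm (x) × 617 mm (y), 43 mm thick, upper face at z = 704 mm, on four round legs of 82 mm diameter, each leg's bounding box inset 23 mm from the nearest pair of top edges, running from z = 0 to the bottom of the top.

B is a simple wooden stool: a rectangular seat 302 mm (x) by 347 mm (y), 36 mm thick, top face at z = 422 mm, on four round legs, each 32 mm in diameter. The legs rest on z = 0, each leg's axis is inset half a diameter from the nearest pair of seat edges (so the leg's bounding box is flush with the corner).

C is a spool: two coaxial disc flanges of radius 198 mm and thickness 12 mm, joined by a core cylinder of radius 75 mm and height 186 mm. The lower flange rests on z = 0 and the three cylinders share a vertical axis.

Two stools sit around the table at the +y, −x sides. The spool is on top of the table.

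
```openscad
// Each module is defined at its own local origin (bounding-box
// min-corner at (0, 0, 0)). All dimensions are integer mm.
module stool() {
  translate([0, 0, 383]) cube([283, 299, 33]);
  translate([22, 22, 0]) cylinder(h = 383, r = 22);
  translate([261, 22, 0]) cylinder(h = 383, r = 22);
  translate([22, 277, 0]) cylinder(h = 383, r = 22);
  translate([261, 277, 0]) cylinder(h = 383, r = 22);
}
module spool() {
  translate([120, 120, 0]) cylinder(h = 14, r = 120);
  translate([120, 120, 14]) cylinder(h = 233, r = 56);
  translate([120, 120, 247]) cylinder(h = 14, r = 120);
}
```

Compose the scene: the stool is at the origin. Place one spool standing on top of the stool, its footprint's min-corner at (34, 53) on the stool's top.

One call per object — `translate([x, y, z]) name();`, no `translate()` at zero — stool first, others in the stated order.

stool();
translate([34, 53, 416]) spool();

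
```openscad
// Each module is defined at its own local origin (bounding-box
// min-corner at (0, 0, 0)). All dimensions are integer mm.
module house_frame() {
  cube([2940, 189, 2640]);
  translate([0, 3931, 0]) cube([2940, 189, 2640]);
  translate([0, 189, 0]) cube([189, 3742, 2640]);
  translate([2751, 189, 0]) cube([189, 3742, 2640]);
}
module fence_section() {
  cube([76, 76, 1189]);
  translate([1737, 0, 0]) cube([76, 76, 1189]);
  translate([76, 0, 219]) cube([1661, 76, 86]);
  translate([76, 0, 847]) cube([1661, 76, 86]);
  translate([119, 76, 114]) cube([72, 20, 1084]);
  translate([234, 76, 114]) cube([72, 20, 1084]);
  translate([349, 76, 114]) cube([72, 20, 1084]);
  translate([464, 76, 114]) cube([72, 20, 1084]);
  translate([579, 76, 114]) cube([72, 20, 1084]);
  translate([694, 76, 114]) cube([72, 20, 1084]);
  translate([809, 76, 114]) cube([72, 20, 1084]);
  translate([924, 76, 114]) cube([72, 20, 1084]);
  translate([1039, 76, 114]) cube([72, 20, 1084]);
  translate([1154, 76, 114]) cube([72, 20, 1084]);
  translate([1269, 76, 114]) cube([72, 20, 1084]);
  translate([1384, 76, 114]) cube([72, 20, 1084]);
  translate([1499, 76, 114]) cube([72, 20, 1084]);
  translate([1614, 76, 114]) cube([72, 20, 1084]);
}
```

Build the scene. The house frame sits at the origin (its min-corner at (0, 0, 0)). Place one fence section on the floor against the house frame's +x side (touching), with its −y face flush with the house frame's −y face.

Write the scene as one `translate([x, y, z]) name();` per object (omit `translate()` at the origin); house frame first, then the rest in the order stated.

house_frame();
translate([2940, 0, 0]) fence_section();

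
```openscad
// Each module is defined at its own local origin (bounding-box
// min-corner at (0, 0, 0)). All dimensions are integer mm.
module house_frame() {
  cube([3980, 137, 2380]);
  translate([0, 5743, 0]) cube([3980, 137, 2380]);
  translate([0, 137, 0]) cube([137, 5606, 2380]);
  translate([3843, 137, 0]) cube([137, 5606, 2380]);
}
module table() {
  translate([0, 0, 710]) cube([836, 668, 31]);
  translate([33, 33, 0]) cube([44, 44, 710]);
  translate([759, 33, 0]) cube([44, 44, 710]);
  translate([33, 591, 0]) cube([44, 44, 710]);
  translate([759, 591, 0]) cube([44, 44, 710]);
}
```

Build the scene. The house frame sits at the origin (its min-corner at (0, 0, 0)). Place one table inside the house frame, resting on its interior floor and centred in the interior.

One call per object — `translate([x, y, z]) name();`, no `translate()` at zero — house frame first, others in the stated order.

house_frame();
translate([1572, 2606, 0]) table();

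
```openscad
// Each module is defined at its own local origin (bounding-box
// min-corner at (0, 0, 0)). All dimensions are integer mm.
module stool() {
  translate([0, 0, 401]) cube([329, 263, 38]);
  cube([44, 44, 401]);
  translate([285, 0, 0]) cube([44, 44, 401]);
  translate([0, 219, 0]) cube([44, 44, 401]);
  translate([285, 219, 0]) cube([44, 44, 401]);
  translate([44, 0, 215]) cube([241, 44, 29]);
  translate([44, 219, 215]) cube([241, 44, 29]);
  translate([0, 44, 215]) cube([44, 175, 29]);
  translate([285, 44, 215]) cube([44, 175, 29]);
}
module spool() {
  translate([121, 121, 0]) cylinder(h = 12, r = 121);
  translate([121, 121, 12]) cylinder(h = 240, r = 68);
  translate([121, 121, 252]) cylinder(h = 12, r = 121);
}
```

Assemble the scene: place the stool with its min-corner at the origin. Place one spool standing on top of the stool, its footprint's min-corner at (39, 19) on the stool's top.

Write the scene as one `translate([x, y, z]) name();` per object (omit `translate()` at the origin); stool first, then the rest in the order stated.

stool();
translate([39, 19, 439]) spool();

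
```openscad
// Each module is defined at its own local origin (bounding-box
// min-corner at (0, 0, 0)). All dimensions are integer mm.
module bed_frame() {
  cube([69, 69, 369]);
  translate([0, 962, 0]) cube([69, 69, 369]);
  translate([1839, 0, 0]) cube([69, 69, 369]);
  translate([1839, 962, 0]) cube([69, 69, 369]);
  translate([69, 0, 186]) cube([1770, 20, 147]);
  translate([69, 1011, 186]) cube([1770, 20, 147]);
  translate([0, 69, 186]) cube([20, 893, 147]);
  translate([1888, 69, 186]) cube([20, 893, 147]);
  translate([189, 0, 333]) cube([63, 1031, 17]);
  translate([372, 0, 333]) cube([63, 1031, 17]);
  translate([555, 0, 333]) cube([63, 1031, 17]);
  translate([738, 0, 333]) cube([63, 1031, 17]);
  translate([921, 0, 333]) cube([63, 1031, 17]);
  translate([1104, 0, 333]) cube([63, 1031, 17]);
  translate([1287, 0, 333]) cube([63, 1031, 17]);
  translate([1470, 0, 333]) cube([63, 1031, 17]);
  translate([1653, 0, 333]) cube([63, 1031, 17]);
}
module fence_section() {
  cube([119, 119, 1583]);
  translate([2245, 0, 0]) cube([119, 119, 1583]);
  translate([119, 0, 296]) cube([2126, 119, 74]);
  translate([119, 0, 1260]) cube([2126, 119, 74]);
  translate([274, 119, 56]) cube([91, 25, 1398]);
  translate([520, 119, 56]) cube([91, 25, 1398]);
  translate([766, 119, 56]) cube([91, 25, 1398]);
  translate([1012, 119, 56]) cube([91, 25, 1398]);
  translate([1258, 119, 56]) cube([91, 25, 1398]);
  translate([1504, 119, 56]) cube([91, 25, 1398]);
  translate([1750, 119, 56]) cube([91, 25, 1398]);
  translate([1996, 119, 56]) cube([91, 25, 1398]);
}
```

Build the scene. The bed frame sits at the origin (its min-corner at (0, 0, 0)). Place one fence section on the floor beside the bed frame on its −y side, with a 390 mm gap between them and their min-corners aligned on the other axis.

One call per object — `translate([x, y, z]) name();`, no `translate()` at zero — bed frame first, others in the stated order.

bed_frame();
translate([0, -534, 0]) fence_section();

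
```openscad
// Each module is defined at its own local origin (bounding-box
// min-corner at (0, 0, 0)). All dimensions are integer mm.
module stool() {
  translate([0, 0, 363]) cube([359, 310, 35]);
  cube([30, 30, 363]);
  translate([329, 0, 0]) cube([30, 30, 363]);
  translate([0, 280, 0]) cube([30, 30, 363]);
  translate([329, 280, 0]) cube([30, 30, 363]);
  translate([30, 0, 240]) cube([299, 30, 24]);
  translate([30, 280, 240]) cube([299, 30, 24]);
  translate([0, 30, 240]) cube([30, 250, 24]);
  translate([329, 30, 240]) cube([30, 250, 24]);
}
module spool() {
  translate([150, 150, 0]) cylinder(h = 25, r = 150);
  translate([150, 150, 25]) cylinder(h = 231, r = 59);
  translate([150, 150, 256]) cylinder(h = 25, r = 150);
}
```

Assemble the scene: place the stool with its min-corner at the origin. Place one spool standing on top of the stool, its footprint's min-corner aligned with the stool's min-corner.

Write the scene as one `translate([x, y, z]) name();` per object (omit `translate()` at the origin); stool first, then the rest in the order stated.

stool();
translate([0, 0, 398]) spool();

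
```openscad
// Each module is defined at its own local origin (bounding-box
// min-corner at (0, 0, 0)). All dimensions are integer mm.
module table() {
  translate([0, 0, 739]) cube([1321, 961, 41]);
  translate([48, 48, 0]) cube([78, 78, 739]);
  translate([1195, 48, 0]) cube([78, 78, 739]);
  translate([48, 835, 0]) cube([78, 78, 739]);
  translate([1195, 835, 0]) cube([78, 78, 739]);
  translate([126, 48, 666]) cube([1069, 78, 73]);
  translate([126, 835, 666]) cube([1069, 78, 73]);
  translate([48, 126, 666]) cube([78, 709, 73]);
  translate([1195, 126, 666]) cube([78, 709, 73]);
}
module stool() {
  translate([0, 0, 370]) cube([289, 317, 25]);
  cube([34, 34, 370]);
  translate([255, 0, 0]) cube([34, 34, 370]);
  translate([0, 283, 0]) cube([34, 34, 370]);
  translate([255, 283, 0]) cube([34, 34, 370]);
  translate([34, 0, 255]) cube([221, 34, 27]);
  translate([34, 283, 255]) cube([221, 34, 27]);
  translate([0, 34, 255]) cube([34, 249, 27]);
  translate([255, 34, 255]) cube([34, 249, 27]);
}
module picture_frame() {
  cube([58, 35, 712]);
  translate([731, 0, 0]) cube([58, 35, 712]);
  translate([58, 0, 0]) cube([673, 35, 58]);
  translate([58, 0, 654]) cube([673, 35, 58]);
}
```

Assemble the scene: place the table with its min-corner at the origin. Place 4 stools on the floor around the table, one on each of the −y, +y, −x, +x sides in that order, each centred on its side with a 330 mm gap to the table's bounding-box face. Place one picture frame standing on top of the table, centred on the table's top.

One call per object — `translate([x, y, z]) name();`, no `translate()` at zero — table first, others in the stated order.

table();
translate([516, -647, 0]) stool();
translate([516, 1291, 0]) stool();
translate([-619, 322, 0]) stool();
translate([1651, 322, 0]) stool();
translate([266, 463, 780]) picture_frame();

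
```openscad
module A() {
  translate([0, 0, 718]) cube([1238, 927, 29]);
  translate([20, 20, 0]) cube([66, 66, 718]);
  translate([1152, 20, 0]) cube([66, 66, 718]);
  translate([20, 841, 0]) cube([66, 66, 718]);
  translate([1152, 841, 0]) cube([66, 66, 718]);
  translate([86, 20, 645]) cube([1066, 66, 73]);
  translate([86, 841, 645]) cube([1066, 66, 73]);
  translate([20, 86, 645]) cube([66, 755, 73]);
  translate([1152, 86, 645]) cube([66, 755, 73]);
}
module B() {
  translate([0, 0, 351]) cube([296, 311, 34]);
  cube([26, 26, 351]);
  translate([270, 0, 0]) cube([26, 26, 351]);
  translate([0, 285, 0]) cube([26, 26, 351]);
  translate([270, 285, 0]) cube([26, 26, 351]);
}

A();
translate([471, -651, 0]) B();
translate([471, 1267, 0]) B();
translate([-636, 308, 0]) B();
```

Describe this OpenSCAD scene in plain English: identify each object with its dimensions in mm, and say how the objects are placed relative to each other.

A is a rectangular dining table. The top is 1238×927×29 mm with its upper surface at z = 747 mm. It stands on four 66×66 mm square legs, each inset 20 mm from the nearest pair of top edges, running from the floor to the underside of the top. Four apron rails, 66 mm thick and 73 mm tall, run between adjacent legs with their top edges flush with the underside of the top and their outer faces flush with the legs' outer faces.

B is a four-legged stool. The seat is a 296×311×34 mm slab whose top surface is at z = 385 mm; four square legs, each 26×26 mm in cross-section, run from the floor (z = 0) to the underside of the seat, each flush with a corner of the seat.

Three stools sit around the table at the −y, +y, −x sides.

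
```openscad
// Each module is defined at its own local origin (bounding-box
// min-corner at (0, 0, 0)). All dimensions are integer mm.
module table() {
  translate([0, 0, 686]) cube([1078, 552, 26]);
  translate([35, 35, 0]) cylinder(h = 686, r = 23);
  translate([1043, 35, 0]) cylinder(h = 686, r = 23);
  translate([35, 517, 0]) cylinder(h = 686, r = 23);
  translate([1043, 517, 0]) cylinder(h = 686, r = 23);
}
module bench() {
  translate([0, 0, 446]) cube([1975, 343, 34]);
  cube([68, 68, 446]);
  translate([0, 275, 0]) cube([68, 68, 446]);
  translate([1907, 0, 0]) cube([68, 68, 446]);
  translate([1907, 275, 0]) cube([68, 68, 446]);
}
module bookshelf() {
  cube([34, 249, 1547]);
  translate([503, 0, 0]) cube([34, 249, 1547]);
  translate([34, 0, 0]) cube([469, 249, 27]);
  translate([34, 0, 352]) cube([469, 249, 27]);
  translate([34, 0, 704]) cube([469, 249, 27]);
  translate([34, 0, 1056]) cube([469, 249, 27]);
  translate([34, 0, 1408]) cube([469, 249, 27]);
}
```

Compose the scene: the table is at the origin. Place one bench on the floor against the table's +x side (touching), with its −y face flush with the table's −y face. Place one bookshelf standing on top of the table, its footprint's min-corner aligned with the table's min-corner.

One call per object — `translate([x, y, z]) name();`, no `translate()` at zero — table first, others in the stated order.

table();
translate([1078, 0, 0]) bench();
translate([0, 0, 712]) bookshelf();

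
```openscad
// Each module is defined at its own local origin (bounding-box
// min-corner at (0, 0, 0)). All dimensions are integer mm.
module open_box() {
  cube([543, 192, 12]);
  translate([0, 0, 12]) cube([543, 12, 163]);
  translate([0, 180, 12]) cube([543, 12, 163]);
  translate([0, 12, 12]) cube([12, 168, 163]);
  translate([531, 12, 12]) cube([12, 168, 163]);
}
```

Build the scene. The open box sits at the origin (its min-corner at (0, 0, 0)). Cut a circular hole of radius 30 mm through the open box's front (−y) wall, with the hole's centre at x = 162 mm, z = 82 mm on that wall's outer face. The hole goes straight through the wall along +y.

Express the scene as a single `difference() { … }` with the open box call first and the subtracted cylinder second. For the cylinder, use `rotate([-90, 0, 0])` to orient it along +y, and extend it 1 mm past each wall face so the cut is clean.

difference() {
  open_box();
  translate([162, -1, 82]) rotate([-90, 0, 0]) cylinder(h = 14, r = 30);
}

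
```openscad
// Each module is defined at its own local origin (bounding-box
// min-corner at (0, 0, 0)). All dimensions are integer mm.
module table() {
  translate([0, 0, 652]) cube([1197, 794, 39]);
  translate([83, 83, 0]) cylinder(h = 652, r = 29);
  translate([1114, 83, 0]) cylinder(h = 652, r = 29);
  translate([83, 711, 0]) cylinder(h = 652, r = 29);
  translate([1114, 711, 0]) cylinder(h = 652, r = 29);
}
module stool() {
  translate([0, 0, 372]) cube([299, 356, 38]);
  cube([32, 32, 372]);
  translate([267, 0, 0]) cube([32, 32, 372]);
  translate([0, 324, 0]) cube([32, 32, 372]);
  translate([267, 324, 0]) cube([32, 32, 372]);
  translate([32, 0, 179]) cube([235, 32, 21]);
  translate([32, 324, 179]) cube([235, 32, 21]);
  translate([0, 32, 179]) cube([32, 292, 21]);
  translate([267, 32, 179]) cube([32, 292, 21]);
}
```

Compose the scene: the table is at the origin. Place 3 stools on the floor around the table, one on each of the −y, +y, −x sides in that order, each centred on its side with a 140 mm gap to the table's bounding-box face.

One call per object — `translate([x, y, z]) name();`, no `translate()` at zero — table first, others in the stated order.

table();
translate([449, -496, 0]) stool();
translate([449, 934, 0]) stool();
translate([-439, 219, 0]) stool();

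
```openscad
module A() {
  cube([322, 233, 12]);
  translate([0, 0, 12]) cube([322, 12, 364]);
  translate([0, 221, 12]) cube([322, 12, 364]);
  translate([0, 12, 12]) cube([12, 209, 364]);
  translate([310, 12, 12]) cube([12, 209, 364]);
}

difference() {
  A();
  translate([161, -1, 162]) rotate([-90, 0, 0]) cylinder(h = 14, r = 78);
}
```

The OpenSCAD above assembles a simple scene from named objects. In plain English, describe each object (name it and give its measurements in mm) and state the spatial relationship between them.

A is an open-topped rectangular box: outside dimensions 322×233×376 mm, with a uniform wall and base thickness of 12 mm. The base is a full 322×233 slab on the floor; four walls sit on top of the base. The front and back walls (the −y and +y sides) span the full width; the two side walls fit between them.

The open box has a circular hole of radius 78 mm through its front wall, centred at (x = 161, z = 162).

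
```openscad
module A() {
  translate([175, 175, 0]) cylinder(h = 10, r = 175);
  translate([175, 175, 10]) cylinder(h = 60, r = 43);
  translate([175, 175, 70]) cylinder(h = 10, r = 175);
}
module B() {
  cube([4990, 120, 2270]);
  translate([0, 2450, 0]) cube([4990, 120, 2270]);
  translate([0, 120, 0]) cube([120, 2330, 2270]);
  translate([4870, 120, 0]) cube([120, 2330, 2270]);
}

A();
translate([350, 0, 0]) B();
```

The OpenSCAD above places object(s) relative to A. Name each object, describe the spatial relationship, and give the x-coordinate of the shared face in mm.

A is a spool. B is a house frame. The house frame is against the spool's +x side, with their −y faces flush. The x-coordinate of the shared face is 350 mm.

The spool's +x face and the house frame's −x face are both at x = 350 mm.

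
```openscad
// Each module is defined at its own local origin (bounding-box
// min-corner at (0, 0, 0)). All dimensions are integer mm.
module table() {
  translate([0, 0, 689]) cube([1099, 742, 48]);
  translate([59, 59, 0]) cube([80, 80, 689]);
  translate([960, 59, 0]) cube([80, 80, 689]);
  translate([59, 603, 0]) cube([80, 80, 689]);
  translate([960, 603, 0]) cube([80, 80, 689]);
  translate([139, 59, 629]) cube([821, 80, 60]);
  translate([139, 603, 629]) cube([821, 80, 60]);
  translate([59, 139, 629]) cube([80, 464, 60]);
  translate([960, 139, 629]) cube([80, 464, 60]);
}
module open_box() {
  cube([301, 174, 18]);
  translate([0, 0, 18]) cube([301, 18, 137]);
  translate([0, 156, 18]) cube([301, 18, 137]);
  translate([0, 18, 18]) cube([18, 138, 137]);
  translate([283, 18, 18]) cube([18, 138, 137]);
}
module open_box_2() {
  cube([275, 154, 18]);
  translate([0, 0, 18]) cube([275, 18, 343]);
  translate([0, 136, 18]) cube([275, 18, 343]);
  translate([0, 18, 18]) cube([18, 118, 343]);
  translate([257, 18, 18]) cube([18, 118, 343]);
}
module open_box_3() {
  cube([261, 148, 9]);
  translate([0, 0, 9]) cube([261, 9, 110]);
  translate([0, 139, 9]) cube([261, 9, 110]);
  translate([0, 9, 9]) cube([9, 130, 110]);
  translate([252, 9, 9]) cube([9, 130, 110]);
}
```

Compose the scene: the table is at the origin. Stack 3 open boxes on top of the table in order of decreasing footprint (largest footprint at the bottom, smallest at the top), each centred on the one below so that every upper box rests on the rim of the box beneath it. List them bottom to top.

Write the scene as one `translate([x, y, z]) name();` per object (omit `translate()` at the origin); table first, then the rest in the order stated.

table();
translate([399, 284, 737]) open_box();
translate([412, 294, 892]) open_box_2();
translate([419, 297, 1253]) open_box_3();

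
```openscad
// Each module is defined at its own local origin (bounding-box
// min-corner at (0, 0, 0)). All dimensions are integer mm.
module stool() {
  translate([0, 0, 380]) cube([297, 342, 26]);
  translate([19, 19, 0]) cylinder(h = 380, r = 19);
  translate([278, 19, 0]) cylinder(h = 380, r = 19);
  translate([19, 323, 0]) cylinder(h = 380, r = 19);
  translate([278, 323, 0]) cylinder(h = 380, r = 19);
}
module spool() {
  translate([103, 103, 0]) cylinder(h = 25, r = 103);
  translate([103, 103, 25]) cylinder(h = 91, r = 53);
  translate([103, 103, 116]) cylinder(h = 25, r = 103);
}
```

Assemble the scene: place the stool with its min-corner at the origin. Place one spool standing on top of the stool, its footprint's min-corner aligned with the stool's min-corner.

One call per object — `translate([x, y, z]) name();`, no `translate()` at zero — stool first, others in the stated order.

stool();
translate([0, 0, 406]) spool();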